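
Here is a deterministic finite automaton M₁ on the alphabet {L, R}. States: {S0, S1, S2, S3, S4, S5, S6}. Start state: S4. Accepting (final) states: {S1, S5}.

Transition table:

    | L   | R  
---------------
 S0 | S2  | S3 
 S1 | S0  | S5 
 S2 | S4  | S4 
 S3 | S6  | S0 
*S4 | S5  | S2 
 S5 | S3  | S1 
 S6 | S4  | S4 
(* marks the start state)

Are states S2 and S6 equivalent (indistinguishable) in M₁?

Yes

Initial partition by acceptance: {S1,S5} | {S0,S2,S3,S4,S6}.
Refine {S0,S2,S3,S4,S6} on symbol L: members go to different blocks, giving {S0,S2,S3,S6} and {S4}.
On input L, block {S0,S2,S3,S6} splits into {S0,S3} and {S2,S6}.
Stable partition: {S1,S5} | {S0,S3} | {S4} | {S2,S6} — 4 equivalence classes.
S2 and S6 lie in the same block of the stable partition, so they are equivalent — no string distinguishes them.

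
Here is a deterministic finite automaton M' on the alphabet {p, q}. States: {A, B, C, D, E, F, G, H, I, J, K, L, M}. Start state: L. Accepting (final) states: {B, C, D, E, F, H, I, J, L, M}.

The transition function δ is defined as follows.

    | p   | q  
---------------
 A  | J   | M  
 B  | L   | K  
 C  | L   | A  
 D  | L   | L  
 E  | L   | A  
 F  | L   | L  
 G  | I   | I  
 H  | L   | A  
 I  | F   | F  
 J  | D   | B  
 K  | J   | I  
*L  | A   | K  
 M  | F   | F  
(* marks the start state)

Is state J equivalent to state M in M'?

No

States {C,E,G,H} cannot be reached from the start state, so discard them.
Initial partition by acceptance: {B,D,F,I,J,L,M} | {A,K}.
Refine {B,D,F,I,J,L,M} on symbol p: members go to different blocks, giving {B,D,F,I,J,M} and {L}.
Refine {B,D,F,I,J,M} on symbol p: members go to different blocks, giving {B,D,F} and {I,J,M}.
Split {B,D,F} by δ(·,q) → {D,F} and {B}.
Refine {I,J,M} on symbol q: members go to different blocks, giving {I,M} and {J}.
Stable partition: {D,F} | {A,K} | {L} | {I,M} | {B} | {J} — 6 equivalence classes.
J and M end up in different blocks, so they are distinguishable. For instance, the string 'qq' is accepted from only M.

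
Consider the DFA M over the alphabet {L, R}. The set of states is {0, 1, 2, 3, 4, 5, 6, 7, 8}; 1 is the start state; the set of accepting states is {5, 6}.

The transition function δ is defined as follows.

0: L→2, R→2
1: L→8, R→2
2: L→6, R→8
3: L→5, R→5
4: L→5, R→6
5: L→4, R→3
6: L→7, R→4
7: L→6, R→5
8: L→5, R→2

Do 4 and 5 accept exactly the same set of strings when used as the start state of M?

No

States {0} cannot be reached from the start state, so discard them.
P0 = {5,6} | {1,2,3,4,7,8}.
Split {1,2,3,4,7,8} by δ(·,L) → {2,3,4,7,8} and {1}.
On input R, block {2,3,4,7,8} splits into {3,4,7} and {2,8}.
No further refinement is possible. Final partition (4 blocks): {5,6} | {3,4,7} | {1} | {2,8}.
4 and 5 end up in different blocks, so they are distinguishable. For instance, the string 'ε' is accepted from only 5.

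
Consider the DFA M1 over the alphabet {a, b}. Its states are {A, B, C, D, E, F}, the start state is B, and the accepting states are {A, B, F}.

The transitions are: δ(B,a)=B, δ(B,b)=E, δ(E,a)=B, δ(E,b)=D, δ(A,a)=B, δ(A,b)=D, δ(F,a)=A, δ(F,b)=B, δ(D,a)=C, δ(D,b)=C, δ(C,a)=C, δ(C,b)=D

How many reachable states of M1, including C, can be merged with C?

2

First remove the unreachable states {A,F}; 4 states remain.
Start with accepting vs non-accepting: {B} | {C,D,E}.
Split {C,D,E} by δ(·,a) → {C,D} and {E}.
Stable partition: {B} | {C,D} | {E} — 3 equivalence classes.
State C belongs to the block {C,D}, which has 2 states.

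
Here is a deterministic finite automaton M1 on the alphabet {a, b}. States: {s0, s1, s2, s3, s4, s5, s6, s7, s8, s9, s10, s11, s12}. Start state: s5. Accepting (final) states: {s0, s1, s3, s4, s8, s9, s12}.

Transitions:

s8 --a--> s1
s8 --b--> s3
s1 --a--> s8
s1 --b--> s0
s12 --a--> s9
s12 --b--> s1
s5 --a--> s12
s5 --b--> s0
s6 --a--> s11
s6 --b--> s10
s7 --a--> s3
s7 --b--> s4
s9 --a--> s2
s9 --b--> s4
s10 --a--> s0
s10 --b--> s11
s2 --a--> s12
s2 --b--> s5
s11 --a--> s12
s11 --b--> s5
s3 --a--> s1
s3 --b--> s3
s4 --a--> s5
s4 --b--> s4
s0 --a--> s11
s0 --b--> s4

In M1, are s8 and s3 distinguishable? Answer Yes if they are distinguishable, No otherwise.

No

States {s6,s7,s10} cannot be reached from the start state, so discard them.
Initial partition by acceptance: {s0,s1,s3,s4,s8,s9,s12} | {s2,s5,s11}.
On input a, block {s0,s1,s3,s4,s8,s9,s12} splits into {s1,s3,s8,s12} and {s0,s4,s9}.
On input a, block {s1,s3,s8,s12} splits into {s1,s3,s8} and {s12}.
On input b, block {s1,s3,s8} splits into {s3,s8} and {s1}.
Split {s2,s5,s11} by δ(·,b) → {s2,s11} and {s5}.
On input a, block {s0,s4,s9} splits into {s0,s9} and {s4}.
Stable partition: {s3,s8} | {s2,s11} | {s0,s9} | {s12} | {s1} | {s5} | {s4} — 7 equivalence classes.
s8 and s3 lie in the same block of the stable partition, so they are equivalent — no string distinguishes them.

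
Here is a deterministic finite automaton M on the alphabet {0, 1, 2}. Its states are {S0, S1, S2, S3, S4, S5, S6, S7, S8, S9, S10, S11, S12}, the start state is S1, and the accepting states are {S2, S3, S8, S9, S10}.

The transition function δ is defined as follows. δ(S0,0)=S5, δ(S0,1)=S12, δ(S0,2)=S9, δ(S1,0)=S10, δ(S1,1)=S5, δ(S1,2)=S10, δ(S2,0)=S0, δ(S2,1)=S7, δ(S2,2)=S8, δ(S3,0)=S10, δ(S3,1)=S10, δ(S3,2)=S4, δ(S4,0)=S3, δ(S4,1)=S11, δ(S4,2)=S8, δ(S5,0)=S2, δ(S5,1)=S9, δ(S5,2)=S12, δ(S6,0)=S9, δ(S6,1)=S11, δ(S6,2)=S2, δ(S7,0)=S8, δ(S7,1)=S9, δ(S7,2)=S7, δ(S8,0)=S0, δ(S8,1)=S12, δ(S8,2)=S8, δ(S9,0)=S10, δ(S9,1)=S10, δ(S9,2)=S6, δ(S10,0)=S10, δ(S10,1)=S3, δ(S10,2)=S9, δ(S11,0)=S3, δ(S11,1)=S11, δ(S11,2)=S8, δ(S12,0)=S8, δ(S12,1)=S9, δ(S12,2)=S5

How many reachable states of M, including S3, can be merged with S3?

P0 = {S2,S3,S8,S9,S10} | {S0,S1,S4,S5,S6,S7,S11,S12}.
Refine {S2,S3,S8,S9,S10} on symbol 0: members go to different blocks, giving {S3,S9,S10} and {S2,S8}.
Refine {S3,S9,S10} on symbol 2: members go to different blocks, giving {S3,S9} and {S10}.
On input 0, block {S0,S1,S4,S5,S6,S7,S11,S12} splits into {S4,S6,S11} and {S5,S7,S12} and {S0} and {S1}.
No further refinement is possible. Final partition (7 blocks): {S3,S9} | {S4,S6,S11} | {S2,S8} | {S10} | {S5,S7,S12} | {S0} | {S1}.
The equivalence class containing S3 is {S3,S9}, of size 2.

2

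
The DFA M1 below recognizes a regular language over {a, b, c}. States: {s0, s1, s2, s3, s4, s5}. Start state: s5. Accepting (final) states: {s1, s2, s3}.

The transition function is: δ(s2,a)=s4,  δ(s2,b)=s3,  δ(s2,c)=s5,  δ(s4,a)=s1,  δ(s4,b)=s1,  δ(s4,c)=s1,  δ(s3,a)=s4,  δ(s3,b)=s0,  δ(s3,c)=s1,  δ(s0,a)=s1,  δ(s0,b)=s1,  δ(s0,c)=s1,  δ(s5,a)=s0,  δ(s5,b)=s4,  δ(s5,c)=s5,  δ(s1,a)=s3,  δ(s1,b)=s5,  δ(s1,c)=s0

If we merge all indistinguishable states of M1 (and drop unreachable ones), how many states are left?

First remove the unreachable states {s2}; 5 states remain.
Initial partition by acceptance: {s1,s3} | {s0,s4,s5}.
On input a, block {s1,s3} splits into {s1} and {s3}.
Refine {s0,s4,s5} on symbol a: members go to different blocks, giving {s0,s4} and {s5}.
No further refinement is possible. Final partition (4 blocks): {s1} | {s0,s4} | {s3} | {s5}.

4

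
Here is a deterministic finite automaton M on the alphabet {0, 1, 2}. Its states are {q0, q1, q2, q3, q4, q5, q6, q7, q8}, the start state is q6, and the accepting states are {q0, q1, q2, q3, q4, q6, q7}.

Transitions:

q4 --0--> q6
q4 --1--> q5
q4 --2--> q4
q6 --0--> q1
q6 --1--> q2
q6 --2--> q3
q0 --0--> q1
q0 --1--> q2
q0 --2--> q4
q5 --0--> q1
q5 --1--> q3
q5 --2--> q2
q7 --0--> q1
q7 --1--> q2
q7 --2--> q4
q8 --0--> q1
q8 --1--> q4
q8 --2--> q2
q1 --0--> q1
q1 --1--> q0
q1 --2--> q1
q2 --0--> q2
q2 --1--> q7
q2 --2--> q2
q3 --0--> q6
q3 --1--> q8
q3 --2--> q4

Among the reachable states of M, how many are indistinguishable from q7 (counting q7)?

All states are reachable from the start state.
Initial partition by acceptance: {q0,q1,q2,q3,q4,q6,q7} | {q5,q8}.
On input 1, block {q0,q1,q2,q3,q4,q6,q7} splits into {q0,q1,q2,q6,q7} and {q3,q4}.
Refine {q0,q1,q2,q6,q7} on symbol 2: members go to different blocks, giving {q0,q6,q7} and {q1,q2}.
No further refinement is possible. Final partition (4 blocks): {q0,q6,q7} | {q5,q8} | {q3,q4} | {q1,q2}.
State q7 belongs to the block {q0,q6,q7}, which has 3 states.

3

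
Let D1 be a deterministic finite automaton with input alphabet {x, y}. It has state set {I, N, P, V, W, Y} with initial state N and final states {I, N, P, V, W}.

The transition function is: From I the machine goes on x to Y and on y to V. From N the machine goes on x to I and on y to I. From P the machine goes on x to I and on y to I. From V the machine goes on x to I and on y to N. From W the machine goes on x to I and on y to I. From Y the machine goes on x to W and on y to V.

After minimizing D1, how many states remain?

First remove the unreachable states {P}; 5 states remain.
Start with accepting vs non-accepting: {I,N,V,W} | {Y}.
On input x, block {I,N,V,W} splits into {N,V,W} and {I}.
Split {N,V,W} by δ(·,y) → {N,W} and {V}.
No further refinement is possible. Final partition (4 blocks): {N,W} | {Y} | {I} | {V}.

4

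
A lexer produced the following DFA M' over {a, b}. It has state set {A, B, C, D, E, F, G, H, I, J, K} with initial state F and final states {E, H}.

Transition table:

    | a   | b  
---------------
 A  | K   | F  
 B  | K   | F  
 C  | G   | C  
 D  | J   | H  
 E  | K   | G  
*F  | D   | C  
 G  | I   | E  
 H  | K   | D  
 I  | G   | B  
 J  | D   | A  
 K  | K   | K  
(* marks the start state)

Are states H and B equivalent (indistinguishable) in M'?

No

All states are reachable from the start state.
Initial partition by acceptance: {E,H} | {A,B,C,D,F,G,I,J,K}.
On input b, block {A,B,C,D,F,G,I,J,K} splits into {A,B,C,F,I,J,K} and {D,G}.
Split {A,B,C,F,I,J,K} by δ(·,a) → {C,F,I,J} and {A,B,K}.
Refine {C,F,I,J} on symbol b: members go to different blocks, giving {C,F} and {I,J}.
Split {A,B,K} by δ(·,b) → {A,B} and {K}.
Stable partition: {E,H} | {C,F} | {D,G} | {A,B} | {I,J} | {K} — 6 equivalence classes.
H and B end up in different blocks, so they are distinguishable. For instance, the string 'ε' is accepted from only H.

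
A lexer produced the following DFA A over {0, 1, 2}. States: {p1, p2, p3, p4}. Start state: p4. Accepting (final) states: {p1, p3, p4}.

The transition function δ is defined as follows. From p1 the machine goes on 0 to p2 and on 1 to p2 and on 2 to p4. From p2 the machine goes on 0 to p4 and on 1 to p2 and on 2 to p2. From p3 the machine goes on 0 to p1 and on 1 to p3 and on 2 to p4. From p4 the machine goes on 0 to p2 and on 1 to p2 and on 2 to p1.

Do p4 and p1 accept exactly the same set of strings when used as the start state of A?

First remove the unreachable states {p3}; 3 states remain.
P0 = {p1,p4} | {p2}.
No further refinement is possible. Final partition (2 blocks): {p1,p4} | {p2}.
p4 and p1 lie in the same block of the stable partition, so they are equivalent — no string distinguishes them.

Yes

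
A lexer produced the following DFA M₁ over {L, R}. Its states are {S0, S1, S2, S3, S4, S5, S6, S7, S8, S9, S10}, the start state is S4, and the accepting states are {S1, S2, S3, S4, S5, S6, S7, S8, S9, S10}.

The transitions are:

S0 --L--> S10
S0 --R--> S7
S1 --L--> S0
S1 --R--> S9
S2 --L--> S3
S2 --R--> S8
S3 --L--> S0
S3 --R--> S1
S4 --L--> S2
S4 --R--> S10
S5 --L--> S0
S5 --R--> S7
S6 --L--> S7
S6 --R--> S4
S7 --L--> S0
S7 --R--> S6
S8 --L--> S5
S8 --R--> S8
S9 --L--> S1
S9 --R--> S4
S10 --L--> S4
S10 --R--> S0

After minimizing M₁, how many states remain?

7

All states are reachable from the start state.
Start with accepting vs non-accepting: {S1,S2,S3,S4,S5,S6,S7,S8,S9,S10} | {S0}.
On input L, block {S1,S2,S3,S4,S5,S6,S7,S8,S9,S10} splits into {S2,S4,S6,S8,S9,S10} and {S1,S3,S5,S7}.
Refine {S2,S4,S6,S8,S9,S10} on symbol L: members go to different blocks, giving {S2,S6,S8,S9} and {S4,S10}.
Refine {S2,S6,S8,S9} on symbol R: members go to different blocks, giving {S2,S8} and {S6,S9}.
On input R, block {S1,S3,S5,S7} splits into {S1,S7} and {S3,S5}.
Split {S4,S10} by δ(·,L) → {S4} and {S10}.
Stable partition: {S2,S8} | {S0} | {S1,S7} | {S4} | {S6,S9} | {S3,S5} | {S10} — 7 equivalence classes.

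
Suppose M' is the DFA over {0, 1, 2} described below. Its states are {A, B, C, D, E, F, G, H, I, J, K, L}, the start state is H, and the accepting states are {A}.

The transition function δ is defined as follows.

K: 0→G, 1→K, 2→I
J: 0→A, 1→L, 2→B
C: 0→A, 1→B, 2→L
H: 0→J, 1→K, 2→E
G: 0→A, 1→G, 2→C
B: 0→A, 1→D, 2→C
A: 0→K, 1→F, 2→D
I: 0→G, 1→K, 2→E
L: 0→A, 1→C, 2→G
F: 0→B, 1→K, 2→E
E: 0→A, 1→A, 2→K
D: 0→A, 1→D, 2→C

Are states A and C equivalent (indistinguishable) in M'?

No

All states are reachable from the start state.
P0 = {A} | {B,C,D,E,F,G,H,I,J,K,L}.
On input 0, block {B,C,D,E,F,G,H,I,J,K,L} splits into {B,C,D,E,G,J,L} and {F,H,I,K}.
Split {B,C,D,E,G,J,L} by δ(·,1) → {B,C,D,G,J,L} and {E}.
Split {F,H,I,K} by δ(·,2) → {F,H,I} and {K}.
Stable partition: {A} | {B,C,D,G,J,L} | {F,H,I} | {E} | {K} — 5 equivalence classes.
A and C end up in different blocks, so they are distinguishable. For instance, the string 'ε' is accepted from only A.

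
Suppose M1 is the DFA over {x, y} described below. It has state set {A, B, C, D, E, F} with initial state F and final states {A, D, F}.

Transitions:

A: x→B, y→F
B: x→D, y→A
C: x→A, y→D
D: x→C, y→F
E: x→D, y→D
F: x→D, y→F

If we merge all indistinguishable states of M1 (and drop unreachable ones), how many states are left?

States {E} cannot be reached from the start state, so discard them.
P0 = {A,D,F} | {B,C}.
On input x, block {A,D,F} splits into {A,D} and {F}.
No further refinement is possible. Final partition (3 blocks): {A,D} | {B,C} | {F}.

3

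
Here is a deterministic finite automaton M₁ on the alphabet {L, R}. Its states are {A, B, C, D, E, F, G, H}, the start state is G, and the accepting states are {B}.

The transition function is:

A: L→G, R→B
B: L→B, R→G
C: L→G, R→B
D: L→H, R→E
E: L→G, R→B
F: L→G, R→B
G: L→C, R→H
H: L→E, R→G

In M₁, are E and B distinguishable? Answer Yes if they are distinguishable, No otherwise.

States {A,D,F} cannot be reached from the start state, so discard them.
Initial partition by acceptance: {B} | {C,E,G,H}.
Refine {C,E,G,H} on symbol R: members go to different blocks, giving {C,E} and {G,H}.
No further refinement is possible. Final partition (3 blocks): {B} | {C,E} | {G,H}.
E and B end up in different blocks, so they are distinguishable. For instance, the string 'ε' is accepted from only B.

Yes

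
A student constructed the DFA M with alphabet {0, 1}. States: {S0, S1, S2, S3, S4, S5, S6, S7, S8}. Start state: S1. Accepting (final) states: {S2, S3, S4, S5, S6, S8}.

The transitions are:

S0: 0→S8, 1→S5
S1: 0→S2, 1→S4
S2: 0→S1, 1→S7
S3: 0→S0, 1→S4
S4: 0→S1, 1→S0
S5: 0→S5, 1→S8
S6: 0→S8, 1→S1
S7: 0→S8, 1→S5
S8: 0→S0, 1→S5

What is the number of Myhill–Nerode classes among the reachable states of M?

States {S3,S6} cannot be reached from the start state, so discard them.
Start with accepting vs non-accepting: {S2,S4,S5,S8} | {S0,S1,S7}.
Refine {S2,S4,S5,S8} on symbol 0: members go to different blocks, giving {S2,S4,S8} and {S5}.
Refine {S2,S4,S8} on symbol 1: members go to different blocks, giving {S2,S4} and {S8}.
Split {S0,S1,S7} by δ(·,0) → {S0,S7} and {S1}.
No further refinement is possible. Final partition (5 blocks): {S2,S4} | {S0,S7} | {S5} | {S8} | {S1}.

5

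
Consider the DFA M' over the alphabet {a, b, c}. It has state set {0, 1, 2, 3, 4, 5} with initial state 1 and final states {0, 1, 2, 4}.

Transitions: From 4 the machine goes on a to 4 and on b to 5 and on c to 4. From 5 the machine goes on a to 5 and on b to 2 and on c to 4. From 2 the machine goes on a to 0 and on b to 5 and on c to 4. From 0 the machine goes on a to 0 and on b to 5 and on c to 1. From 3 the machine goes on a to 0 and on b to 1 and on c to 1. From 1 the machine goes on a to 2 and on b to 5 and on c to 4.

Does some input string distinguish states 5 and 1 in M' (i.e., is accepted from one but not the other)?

Yes

Reachable states from the start: {0,1,2,4,5}. Unreachable: {3} — drop them.
Initial partition by acceptance: {0,1,2,4} | {5}.
No further refinement is possible. Final partition (2 blocks): {0,1,2,4} | {5}.
5 and 1 end up in different blocks, so they are distinguishable. For instance, the string 'ε' is accepted from only 1.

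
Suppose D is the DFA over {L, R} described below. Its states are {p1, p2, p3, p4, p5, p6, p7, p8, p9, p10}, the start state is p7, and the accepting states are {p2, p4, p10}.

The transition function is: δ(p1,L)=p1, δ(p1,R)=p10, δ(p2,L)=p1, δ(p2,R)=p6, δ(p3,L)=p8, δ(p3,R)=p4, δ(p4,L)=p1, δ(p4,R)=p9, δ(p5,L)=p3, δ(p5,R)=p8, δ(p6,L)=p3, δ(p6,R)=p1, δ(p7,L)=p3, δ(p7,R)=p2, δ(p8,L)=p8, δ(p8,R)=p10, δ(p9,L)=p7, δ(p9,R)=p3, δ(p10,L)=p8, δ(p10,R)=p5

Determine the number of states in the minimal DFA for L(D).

All states are reachable from the start state.
P0 = {p2,p4,p10} | {p1,p3,p5,p6,p7,p8,p9}.
Split {p1,p3,p5,p6,p7,p8,p9} by δ(·,R) → {p1,p3,p7,p8} and {p5,p6,p9}.
The partition is now stable with 3 blocks: {p2,p4,p10} | {p1,p3,p7,p8} | {p5,p6,p9}.

3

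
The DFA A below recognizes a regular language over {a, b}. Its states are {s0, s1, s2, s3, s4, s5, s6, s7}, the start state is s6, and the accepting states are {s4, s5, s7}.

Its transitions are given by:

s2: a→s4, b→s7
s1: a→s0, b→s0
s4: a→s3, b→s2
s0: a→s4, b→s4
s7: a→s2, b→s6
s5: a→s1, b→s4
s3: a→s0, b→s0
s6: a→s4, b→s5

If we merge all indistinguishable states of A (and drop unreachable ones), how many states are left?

P0 = {s4,s5,s7} | {s0,s1,s2,s3,s6}.
Split {s4,s5,s7} by δ(·,b) → {s4,s7} and {s5}.
Refine {s0,s1,s2,s3,s6} on symbol a: members go to different blocks, giving {s0,s2,s6} and {s1,s3}.
Refine {s4,s7} on symbol a: members go to different blocks, giving {s4} and {s7}.
Split {s0,s2,s6} by δ(·,b) → {s0} and {s2} and {s6}.
The partition is now stable with 7 blocks: {s4} | {s0} | {s5} | {s1,s3} | {s7} | {s2} | {s6}.

7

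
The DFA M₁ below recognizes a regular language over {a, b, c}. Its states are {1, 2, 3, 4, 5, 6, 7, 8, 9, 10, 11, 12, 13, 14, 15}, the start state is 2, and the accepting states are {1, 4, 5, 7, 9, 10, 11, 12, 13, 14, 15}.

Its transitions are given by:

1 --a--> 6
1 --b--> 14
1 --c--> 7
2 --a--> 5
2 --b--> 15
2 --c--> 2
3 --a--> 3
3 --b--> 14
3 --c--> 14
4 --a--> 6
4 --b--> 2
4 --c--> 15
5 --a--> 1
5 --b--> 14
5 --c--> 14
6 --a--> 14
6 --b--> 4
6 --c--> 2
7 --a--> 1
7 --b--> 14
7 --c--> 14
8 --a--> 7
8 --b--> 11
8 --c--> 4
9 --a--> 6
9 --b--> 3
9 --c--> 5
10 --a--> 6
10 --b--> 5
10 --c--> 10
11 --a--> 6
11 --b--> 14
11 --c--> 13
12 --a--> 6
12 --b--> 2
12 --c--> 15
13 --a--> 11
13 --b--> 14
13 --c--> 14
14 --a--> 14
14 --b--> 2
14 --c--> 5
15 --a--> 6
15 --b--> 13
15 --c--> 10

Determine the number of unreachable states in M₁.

No path from 2 leads to 3, 8, 9, 12; the other 11 states are all reachable.

4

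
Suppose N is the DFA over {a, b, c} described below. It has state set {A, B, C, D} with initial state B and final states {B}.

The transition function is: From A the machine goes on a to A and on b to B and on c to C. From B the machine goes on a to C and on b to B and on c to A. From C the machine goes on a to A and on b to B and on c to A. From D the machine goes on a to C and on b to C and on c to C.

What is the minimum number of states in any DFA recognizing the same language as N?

States {D} cannot be reached from the start state, so discard them.
Start with accepting vs non-accepting: {B} | {A,C}.
Stable partition: {B} | {A,C} — 2 equivalence classes.

2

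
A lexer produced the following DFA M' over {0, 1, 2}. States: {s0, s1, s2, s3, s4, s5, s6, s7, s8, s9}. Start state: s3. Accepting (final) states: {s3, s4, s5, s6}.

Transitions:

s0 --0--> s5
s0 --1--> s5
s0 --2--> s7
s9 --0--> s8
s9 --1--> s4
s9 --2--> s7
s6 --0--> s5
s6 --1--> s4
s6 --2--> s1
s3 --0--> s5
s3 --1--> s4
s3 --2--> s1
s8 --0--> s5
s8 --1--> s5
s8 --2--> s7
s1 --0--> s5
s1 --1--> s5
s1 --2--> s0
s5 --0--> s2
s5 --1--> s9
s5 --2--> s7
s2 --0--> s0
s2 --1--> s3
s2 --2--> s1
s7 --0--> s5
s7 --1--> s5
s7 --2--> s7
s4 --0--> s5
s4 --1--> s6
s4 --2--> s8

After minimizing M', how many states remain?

Every state is reachable, so we keep all 10.
P0 = {s3,s4,s5,s6} | {s0,s1,s2,s7,s8,s9}.
On input 0, block {s3,s4,s5,s6} splits into {s3,s4,s6} and {s5}.
On input 0, block {s0,s1,s2,s7,s8,s9} splits into {s0,s1,s7,s8} and {s2,s9}.
The partition is now stable with 4 blocks: {s3,s4,s6} | {s0,s1,s7,s8} | {s5} | {s2,s9}.

4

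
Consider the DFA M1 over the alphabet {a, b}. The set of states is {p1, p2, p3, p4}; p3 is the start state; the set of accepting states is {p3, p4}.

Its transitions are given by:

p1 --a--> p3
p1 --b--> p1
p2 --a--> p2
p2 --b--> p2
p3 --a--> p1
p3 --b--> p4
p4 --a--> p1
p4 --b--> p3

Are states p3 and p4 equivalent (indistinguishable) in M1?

First remove the unreachable states {p2}; 3 states remain.
Start with accepting vs non-accepting: {p3,p4} | {p1}.
No further refinement is possible. Final partition (2 blocks): {p3,p4} | {p1}.
p3 and p4 lie in the same block of the stable partition, so they are equivalent — no string distinguishes them.

Yes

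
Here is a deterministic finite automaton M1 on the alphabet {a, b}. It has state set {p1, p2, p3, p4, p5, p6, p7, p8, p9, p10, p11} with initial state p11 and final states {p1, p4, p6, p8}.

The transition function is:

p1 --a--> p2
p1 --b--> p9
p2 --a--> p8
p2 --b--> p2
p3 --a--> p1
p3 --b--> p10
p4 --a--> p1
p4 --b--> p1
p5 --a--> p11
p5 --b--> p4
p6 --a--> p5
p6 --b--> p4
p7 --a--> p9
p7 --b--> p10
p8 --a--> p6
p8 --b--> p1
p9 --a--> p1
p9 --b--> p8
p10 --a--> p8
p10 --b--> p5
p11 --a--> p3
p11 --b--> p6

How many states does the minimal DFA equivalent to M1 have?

First remove the unreachable states {p7}; 10 states remain.
Initial partition by acceptance: {p1,p4,p6,p8} | {p2,p3,p5,p9,p10,p11}.
Split {p1,p4,p6,p8} by δ(·,a) → {p1,p6} and {p4,p8}.
Split {p1,p6} by δ(·,b) → {p1} and {p6}.
On input a, block {p2,p3,p5,p9,p10,p11} splits into {p2,p10} and {p3,p9} and {p5,p11}.
On input b, block {p2,p10} splits into {p2} and {p10}.
Split {p4,p8} by δ(·,a) → {p4} and {p8}.
Split {p3,p9} by δ(·,b) → {p3} and {p9}.
Split {p5,p11} by δ(·,a) → {p5} and {p11}.
No further refinement is possible. Final partition (10 blocks): {p1} | {p2} | {p4} | {p6} | {p3} | {p5} | {p10} | {p8} | {p9} | {p11}.

10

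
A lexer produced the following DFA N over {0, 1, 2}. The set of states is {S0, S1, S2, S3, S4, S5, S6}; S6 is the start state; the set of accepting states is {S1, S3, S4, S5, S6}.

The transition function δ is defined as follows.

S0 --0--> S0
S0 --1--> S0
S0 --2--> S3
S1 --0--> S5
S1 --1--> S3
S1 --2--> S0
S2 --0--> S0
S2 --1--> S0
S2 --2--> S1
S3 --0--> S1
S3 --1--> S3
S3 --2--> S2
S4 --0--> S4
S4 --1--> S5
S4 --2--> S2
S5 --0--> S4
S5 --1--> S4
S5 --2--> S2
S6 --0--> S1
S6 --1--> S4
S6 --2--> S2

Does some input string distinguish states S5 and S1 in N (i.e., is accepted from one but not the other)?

No

P0 = {S1,S3,S4,S5,S6} | {S0,S2}.
The partition is now stable with 2 blocks: {S1,S3,S4,S5,S6} | {S0,S2}.
S5 and S1 lie in the same block of the stable partition, so they are equivalent — no string distinguishes them.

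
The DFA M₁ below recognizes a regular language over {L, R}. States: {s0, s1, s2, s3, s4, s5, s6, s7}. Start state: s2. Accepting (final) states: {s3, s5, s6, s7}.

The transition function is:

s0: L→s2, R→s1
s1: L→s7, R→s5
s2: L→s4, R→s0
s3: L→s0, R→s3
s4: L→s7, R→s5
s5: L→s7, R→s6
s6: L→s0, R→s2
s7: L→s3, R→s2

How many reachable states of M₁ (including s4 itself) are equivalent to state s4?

2

Initial partition by acceptance: {s3,s5,s6,s7} | {s0,s1,s2,s4}.
On input L, block {s3,s5,s6,s7} splits into {s3,s6} and {s5,s7}.
Split {s3,s6} by δ(·,R) → {s3} and {s6}.
Refine {s0,s1,s2,s4} on symbol L: members go to different blocks, giving {s0,s2} and {s1,s4}.
Split {s0,s2} by δ(·,L) → {s0} and {s2}.
Split {s5,s7} by δ(·,L) → {s5} and {s7}.
Stable partition: {s3} | {s0} | {s5} | {s6} | {s1,s4} | {s2} | {s7} — 7 equivalence classes.
State s4 belongs to the block {s1,s4}, which has 2 states.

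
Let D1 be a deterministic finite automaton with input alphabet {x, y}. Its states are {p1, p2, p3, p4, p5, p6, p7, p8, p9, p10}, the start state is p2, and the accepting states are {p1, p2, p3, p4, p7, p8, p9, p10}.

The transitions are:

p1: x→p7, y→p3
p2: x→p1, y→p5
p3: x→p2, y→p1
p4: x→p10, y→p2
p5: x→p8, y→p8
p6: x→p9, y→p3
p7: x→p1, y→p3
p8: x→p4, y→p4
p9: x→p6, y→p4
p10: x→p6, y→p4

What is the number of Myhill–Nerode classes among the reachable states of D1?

8

All states are reachable from the start state.
Initial partition by acceptance: {p1,p2,p3,p4,p7,p8,p9,p10} | {p5,p6}.
Split {p1,p2,p3,p4,p7,p8,p9,p10} by δ(·,x) → {p1,p2,p3,p4,p7,p8} and {p9,p10}.
On input x, block {p1,p2,p3,p4,p7,p8} splits into {p1,p2,p3,p7,p8} and {p4}.
Refine {p1,p2,p3,p7,p8} on symbol x: members go to different blocks, giving {p1,p2,p3,p7} and {p8}.
Refine {p1,p2,p3,p7} on symbol y: members go to different blocks, giving {p1,p3,p7} and {p2}.
Split {p1,p3,p7} by δ(·,x) → {p1,p7} and {p3}.
Split {p5,p6} by δ(·,x) → {p5} and {p6}.
The partition is now stable with 8 blocks: {p1,p7} | {p5} | {p9,p10} | {p4} | {p8} | {p2} | {p3} | {p6}.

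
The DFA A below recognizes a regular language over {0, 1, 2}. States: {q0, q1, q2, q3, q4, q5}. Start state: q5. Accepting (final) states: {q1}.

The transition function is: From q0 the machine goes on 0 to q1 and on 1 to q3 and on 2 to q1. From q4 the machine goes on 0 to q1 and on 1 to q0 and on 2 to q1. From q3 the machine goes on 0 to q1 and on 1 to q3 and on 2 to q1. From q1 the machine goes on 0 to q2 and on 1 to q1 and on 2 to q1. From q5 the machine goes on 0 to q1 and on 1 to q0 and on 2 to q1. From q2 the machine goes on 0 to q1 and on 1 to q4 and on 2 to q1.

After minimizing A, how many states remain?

2

Every state is reachable, so we keep all 6.
Initial partition by acceptance: {q1} | {q0,q2,q3,q4,q5}.
The partition is now stable with 2 blocks: {q1} | {q0,q2,q3,q4,q5}.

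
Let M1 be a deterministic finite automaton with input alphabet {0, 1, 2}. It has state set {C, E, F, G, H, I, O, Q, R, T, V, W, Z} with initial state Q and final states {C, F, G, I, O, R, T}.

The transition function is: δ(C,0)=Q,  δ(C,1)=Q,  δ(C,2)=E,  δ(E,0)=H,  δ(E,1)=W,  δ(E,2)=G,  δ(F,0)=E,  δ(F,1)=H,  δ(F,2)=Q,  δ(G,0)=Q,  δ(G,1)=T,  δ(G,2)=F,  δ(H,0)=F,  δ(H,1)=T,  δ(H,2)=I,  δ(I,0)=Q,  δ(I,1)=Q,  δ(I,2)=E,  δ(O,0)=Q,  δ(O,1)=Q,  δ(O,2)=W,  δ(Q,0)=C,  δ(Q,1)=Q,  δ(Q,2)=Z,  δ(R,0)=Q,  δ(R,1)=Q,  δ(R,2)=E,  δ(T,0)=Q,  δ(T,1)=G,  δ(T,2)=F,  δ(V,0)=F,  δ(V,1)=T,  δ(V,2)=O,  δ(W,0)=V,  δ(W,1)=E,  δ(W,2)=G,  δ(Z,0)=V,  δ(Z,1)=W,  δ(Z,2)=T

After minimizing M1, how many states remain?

States {R} cannot be reached from the start state, so discard them.
P0 = {C,F,G,I,O,T} | {E,H,Q,V,W,Z}.
Split {C,F,G,I,O,T} by δ(·,1) → {C,F,I,O} and {G,T}.
On input 0, block {E,H,Q,V,W,Z} splits into {H,Q,V} and {E,W,Z}.
Split {C,F,I,O} by δ(·,0) → {C,I,O} and {F}.
Refine {H,Q,V} on symbol 0: members go to different blocks, giving {H,V} and {Q}.
Stable partition: {C,I,O} | {H,V} | {G,T} | {E,W,Z} | {F} | {Q} — 6 equivalence classes.

6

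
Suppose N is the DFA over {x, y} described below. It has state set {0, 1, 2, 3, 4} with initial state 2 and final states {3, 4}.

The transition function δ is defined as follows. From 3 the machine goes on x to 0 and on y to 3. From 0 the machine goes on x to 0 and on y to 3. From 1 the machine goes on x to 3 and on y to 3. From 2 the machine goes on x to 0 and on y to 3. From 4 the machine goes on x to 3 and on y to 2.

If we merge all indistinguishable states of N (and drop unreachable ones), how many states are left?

2

First remove the unreachable states {1,4}; 3 states remain.
Start with accepting vs non-accepting: {3} | {0,2}.
The partition is now stable with 2 blocks: {3} | {0,2}.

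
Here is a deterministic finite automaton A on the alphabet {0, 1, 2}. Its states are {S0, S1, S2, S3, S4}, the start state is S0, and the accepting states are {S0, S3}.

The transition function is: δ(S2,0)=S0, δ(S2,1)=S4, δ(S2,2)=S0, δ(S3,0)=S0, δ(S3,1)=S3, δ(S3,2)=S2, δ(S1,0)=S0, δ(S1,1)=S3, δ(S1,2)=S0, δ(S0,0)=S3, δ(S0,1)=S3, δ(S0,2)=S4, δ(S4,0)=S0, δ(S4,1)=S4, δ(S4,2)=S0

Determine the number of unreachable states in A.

1

BFS from S0 reaches {S0, S2, S3, S4}; the 1 state(s) S1 are never visited.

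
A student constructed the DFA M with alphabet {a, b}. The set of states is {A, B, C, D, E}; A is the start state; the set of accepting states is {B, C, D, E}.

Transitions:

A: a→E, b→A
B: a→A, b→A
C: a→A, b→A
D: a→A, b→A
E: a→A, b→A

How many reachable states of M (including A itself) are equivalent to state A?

States {B,C,D} cannot be reached from the start state, so discard them.
Initial partition by acceptance: {E} | {A}.
The partition is now stable with 2 blocks: {E} | {A}.
State A belongs to the block {A}, which has 1 states.

1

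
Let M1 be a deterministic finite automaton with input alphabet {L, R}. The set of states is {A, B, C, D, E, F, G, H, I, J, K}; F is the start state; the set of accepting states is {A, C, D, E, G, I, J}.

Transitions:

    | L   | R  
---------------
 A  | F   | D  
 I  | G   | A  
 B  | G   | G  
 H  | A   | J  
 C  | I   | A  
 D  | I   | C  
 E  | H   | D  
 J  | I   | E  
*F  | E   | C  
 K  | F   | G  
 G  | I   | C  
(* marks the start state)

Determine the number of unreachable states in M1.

2

No path from F leads to B, K; the other 9 states are all reachable.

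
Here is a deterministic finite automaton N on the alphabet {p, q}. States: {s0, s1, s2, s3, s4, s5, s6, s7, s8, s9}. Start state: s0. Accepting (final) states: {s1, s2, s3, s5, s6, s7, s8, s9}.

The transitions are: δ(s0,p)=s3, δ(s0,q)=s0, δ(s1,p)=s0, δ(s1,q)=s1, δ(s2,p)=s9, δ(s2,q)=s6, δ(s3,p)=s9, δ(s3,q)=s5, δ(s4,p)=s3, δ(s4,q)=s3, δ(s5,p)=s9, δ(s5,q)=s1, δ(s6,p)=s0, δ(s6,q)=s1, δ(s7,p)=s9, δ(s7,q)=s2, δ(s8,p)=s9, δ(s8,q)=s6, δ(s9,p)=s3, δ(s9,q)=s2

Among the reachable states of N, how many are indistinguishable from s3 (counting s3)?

Reachable states from the start: {s0,s1,s2,s3,s5,s6,s9}. Unreachable: {s4,s7,s8} — drop them.
Start with accepting vs non-accepting: {s1,s2,s3,s5,s6,s9} | {s0}.
On input p, block {s1,s2,s3,s5,s6,s9} splits into {s2,s3,s5,s9} and {s1,s6}.
Split {s2,s3,s5,s9} by δ(·,q) → {s2,s5} and {s3,s9}.
The partition is now stable with 4 blocks: {s2,s5} | {s0} | {s1,s6} | {s3,s9}.
The equivalence class containing s3 is {s3,s9}, of size 2.

2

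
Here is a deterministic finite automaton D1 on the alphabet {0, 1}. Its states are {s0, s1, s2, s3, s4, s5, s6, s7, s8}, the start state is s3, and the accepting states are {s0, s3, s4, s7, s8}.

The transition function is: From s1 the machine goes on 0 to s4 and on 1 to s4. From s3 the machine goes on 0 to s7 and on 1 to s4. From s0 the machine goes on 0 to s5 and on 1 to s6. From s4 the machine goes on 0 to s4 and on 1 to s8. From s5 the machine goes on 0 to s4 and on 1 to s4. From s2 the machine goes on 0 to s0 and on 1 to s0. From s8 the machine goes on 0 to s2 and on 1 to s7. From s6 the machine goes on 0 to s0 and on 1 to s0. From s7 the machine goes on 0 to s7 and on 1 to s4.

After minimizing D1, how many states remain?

6

States {s1} cannot be reached from the start state, so discard them.
Start with accepting vs non-accepting: {s0,s3,s4,s7,s8} | {s2,s5,s6}.
On input 0, block {s0,s3,s4,s7,s8} splits into {s3,s4,s7} and {s0,s8}.
Refine {s3,s4,s7} on symbol 1: members go to different blocks, giving {s3,s7} and {s4}.
Split {s2,s5,s6} by δ(·,0) → {s2,s6} and {s5}.
Split {s0,s8} by δ(·,0) → {s0} and {s8}.
The partition is now stable with 6 blocks: {s3,s7} | {s2,s6} | {s0} | {s4} | {s5} | {s8}.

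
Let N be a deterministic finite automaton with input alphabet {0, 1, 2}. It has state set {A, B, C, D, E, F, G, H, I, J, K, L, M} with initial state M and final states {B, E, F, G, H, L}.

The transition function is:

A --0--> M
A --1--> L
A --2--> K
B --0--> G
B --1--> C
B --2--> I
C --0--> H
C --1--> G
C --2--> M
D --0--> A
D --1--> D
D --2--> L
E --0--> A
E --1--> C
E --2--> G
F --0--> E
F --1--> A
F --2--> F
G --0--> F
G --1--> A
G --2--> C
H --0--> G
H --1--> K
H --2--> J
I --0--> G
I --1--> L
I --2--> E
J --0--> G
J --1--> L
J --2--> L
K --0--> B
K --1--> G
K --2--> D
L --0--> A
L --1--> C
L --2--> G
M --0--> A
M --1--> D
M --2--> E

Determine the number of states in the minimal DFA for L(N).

Every state is reachable, so we keep all 13.
Initial partition by acceptance: {B,E,F,G,H,L} | {A,C,D,I,J,K,M}.
Split {B,E,F,G,H,L} by δ(·,0) → {B,F,G,H} and {E,L}.
Split {B,F,G,H} by δ(·,0) → {B,G,H} and {F}.
Split {B,G,H} by δ(·,0) → {B,H} and {G}.
Split {A,C,D,I,J,K,M} by δ(·,0) → {A,D,M} and {C,K} and {I,J}.
Refine {A,D,M} on symbol 1: members go to different blocks, giving {D,M} and {A}.
The partition is now stable with 8 blocks: {B,H} | {D,M} | {E,L} | {F} | {G} | {C,K} | {I,J} | {A}.

8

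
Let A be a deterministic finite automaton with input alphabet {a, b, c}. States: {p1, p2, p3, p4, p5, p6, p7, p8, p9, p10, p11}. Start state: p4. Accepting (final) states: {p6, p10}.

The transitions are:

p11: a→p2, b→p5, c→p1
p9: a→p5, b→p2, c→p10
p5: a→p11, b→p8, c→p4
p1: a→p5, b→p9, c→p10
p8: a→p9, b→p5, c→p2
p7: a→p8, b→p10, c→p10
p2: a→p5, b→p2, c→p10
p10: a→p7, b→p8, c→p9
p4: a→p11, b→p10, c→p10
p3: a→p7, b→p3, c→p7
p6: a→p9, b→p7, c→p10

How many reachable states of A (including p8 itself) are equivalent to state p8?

States {p3,p6} cannot be reached from the start state, so discard them.
P0 = {p10} | {p1,p2,p4,p5,p7,p8,p9,p11}.
Refine {p1,p2,p4,p5,p7,p8,p9,p11} on symbol b: members go to different blocks, giving {p1,p2,p5,p8,p9,p11} and {p4,p7}.
On input c, block {p1,p2,p5,p8,p9,p11} splits into {p1,p2,p9} and {p8,p11} and {p5}.
The partition is now stable with 5 blocks: {p10} | {p1,p2,p9} | {p4,p7} | {p8,p11} | {p5}.
The equivalence class containing p8 is {p8,p11}, of size 2.

2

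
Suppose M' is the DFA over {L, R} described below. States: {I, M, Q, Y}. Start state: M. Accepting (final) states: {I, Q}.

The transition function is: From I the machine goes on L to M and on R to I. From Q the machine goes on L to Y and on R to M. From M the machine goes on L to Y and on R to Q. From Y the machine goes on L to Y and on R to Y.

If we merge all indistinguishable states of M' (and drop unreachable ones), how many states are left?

3

First remove the unreachable states {I}; 3 states remain.
P0 = {Q} | {M,Y}.
Split {M,Y} by δ(·,R) → {Y} and {M}.
The partition is now stable with 3 blocks: {Q} | {Y} | {M}.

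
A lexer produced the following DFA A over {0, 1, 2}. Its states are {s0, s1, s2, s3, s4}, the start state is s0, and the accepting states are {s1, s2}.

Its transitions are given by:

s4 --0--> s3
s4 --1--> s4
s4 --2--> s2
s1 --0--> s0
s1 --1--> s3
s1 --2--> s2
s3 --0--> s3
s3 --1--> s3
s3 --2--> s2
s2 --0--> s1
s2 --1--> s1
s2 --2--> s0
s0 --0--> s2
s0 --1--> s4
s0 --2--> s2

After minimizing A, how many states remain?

4

Start with accepting vs non-accepting: {s1,s2} | {s0,s3,s4}.
On input 0, block {s1,s2} splits into {s1} and {s2}.
Split {s0,s3,s4} by δ(·,0) → {s3,s4} and {s0}.
The partition is now stable with 4 blocks: {s1} | {s3,s4} | {s2} | {s0}.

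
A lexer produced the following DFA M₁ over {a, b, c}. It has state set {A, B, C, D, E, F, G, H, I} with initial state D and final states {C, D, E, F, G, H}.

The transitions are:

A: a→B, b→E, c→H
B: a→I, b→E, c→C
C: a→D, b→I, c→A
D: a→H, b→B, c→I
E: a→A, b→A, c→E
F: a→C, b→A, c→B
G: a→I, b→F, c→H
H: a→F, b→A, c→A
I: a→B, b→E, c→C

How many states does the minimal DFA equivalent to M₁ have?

3

First remove the unreachable states {G}; 8 states remain.
Initial partition by acceptance: {C,D,E,F,H} | {A,B,I}.
On input a, block {C,D,E,F,H} splits into {C,D,F,H} and {E}.
Stable partition: {C,D,F,H} | {A,B,I} | {E} — 3 equivalence classes.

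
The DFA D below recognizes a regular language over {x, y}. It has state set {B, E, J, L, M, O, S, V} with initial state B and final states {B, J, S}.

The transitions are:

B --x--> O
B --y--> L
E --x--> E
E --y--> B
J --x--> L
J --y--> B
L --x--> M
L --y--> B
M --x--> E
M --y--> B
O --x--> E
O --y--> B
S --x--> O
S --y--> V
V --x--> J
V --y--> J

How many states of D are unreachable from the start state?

3

No path from B leads to J, S, V; the other 5 states are all reachable.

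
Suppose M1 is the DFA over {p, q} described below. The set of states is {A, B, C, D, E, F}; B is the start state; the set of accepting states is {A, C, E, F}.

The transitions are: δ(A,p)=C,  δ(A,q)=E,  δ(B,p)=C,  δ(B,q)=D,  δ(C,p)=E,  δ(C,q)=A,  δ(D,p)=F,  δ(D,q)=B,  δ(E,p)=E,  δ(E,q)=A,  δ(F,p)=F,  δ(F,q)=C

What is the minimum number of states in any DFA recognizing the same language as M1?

2

P0 = {A,C,E,F} | {B,D}.
No further refinement is possible. Final partition (2 blocks): {A,C,E,F} | {B,D}.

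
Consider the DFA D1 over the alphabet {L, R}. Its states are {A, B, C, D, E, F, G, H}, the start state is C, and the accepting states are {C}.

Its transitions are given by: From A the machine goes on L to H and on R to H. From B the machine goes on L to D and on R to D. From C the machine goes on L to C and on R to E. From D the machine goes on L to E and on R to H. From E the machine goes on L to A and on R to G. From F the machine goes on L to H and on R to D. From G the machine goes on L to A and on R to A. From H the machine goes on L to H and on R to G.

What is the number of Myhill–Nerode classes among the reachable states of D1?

2

States {B,D,F} cannot be reached from the start state, so discard them.
Start with accepting vs non-accepting: {C} | {A,E,G,H}.
Stable partition: {C} | {A,E,G,H} — 2 equivalence classes.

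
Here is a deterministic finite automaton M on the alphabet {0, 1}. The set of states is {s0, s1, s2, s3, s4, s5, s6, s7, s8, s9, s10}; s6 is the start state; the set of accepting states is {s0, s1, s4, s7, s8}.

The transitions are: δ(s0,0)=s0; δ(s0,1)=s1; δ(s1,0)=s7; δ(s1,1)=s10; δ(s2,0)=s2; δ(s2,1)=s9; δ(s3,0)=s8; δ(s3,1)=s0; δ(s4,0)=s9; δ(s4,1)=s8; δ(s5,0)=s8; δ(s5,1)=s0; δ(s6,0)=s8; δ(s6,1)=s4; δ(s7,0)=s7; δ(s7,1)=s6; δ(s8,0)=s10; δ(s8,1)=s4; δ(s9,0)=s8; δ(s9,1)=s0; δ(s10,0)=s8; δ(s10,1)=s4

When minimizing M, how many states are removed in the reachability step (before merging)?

3

BFS from s6 reaches {s0, s1, s4, s6, s7, s8, s9, s10}; the 3 state(s) s2, s3, s5 are never visited.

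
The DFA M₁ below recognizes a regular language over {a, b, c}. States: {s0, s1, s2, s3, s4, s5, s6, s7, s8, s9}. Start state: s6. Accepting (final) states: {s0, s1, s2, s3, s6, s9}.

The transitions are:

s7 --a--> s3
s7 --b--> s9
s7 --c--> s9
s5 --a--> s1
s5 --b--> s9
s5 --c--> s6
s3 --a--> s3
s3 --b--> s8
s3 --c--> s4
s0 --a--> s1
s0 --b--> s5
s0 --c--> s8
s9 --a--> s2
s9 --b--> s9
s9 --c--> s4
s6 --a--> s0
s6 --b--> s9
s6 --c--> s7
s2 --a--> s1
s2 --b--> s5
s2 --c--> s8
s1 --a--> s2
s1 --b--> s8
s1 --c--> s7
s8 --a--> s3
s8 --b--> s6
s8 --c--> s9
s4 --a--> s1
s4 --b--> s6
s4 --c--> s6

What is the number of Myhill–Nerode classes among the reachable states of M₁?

Start with accepting vs non-accepting: {s0,s1,s2,s3,s6,s9} | {s4,s5,s7,s8}.
On input b, block {s0,s1,s2,s3,s6,s9} splits into {s0,s1,s2,s3} and {s6,s9}.
No further refinement is possible. Final partition (3 blocks): {s0,s1,s2,s3} | {s4,s5,s7,s8} | {s6,s9}.

3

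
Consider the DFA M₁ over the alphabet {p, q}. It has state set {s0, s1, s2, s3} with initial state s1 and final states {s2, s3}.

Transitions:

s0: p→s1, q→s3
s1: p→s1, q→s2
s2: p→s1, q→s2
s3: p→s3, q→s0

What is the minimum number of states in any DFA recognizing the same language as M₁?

States {s0,s3} cannot be reached from the start state, so discard them.
P0 = {s2} | {s1}.
The partition is now stable with 2 blocks: {s2} | {s1}.

2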